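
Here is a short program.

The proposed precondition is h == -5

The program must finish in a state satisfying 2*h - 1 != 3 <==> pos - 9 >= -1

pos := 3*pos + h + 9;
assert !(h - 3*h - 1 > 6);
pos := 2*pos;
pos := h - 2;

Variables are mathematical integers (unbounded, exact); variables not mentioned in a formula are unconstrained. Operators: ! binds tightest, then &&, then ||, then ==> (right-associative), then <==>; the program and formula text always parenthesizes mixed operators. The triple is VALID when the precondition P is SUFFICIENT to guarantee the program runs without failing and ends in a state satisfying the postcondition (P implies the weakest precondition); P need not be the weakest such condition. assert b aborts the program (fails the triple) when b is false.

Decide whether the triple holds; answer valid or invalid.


Working backward. After the program, the postcondition 2*h - 1 != 3 <==> pos - 9 >= -1 must hold; in canonical form it is 2*h != 4 <==> pos >= 8.
Before pos := h - 2: 2*h != 4 <==> h >= 10
Before pos := 2*pos: 2*h != 4 <==> h >= 10
Before assert !(h - 3*h - 1 > 6): (!(2*h < -7)) && (2*h != 4 <==> h >= 10)
Before pos := 3*pos + h + 9: (!(2*h < -7)) && (2*h != 4 <==> h >= 10)
The weakest precondition is (!(2*h < -7)) && (2*h != 4 <==> h >= 10).
Check whether h == -5 implies it.
Countermodel: at the initial state h = -5, the precondition holds but the weakest precondition fails.
Answer: invalid


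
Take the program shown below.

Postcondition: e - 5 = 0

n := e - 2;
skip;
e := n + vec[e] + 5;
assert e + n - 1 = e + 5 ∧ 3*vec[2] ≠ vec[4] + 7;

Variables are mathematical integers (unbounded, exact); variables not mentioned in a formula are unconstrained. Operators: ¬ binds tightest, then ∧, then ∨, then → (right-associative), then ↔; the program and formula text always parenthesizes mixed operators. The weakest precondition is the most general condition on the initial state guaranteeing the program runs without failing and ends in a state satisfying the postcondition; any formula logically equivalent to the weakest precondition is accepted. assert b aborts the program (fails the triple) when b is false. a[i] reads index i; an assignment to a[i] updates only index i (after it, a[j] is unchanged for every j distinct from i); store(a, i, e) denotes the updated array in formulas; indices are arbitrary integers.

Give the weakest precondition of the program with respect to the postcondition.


Working backward. After the program, the postcondition e - 5 = 0 must hold; in canonical form it is e = 5.
Before assert e + n - 1 = e + 5 ∧ 3*vec[2] ≠ vec[4] + 7: n = 6 ∧ 3*vec[2] ≠ vec[4] + 7 ∧ e = 5
Before e := n + vec[e] + 5: n = 6 ∧ 3*vec[2] ≠ vec[4] + 7 ∧ vec[e] + n = 0
Before skip: n = 6 ∧ 3*vec[2] ≠ vec[4] + 7 ∧ vec[e] + n = 0
Before n := e - 2: e = 8 ∧ 3*vec[2] ≠ vec[4] + 7 ∧ vec[e] + e = 2
Answer: WP = e = 8 ∧ 3*vec[2] ≠ vec[4] + 7 ∧ vec[e] + e = 2


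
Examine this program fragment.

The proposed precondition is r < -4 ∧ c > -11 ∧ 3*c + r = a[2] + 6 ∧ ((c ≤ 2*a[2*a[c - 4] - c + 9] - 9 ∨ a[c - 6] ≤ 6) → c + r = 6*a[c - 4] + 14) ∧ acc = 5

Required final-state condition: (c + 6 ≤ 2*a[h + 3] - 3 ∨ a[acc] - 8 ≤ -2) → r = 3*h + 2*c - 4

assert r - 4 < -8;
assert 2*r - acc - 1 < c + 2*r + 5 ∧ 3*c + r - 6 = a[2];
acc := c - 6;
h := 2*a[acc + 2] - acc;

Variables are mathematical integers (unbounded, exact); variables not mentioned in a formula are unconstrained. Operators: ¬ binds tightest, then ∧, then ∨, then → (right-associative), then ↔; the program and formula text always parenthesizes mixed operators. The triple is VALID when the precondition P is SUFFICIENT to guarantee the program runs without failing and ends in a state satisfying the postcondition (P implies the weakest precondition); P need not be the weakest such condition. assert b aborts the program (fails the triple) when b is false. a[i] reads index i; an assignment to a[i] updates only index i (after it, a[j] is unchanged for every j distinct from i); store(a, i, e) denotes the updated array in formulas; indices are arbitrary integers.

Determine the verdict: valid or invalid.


Working backward. After the program, the postcondition (c + 6 ≤ 2*a[h + 3] - 3 ∨ a[acc] - 8 ≤ -2) → r = 3*h + 2*c - 4 must hold; in canonical form it is (c ≤ 2*a[h + 3] - 9 ∨ a[acc] ≤ 6) → r = 2*c + 3*h - 4.
Before h := 2*a[acc + 2] - acc: (c ≤ 2*a[2*a[acc + 2] - acc + 3] - 9 ∨ a[acc] ≤ 6) → 3*acc + r = 6*a[acc + 2] + 2*c - 4
Before acc := c - 6: (c ≤ 2*a[2*a[c - 4] - c + 9] - 9 ∨ a[c - 6] ≤ 6) → c + r = 6*a[c - 4] + 14
Before assert 2*r - acc - 1 < c + 2*r + 5 ∧ 3*c + r - 6 = a[2]: acc + c > -6 ∧ 3*c + r = a[2] + 6 ∧ ((c ≤ 2*a[2*a[c - 4] - c + 9] - 9 ∨ a[c - 6] ≤ 6) → c + r = 6*a[c - 4] + 14)
Before assert r - 4 < -8: r < -4 ∧ acc + c > -6 ∧ 3*c + r = a[2] + 6 ∧ ((c ≤ 2*a[2*a[c - 4] - c + 9] - 9 ∨ a[c - 6] ≤ 6) → c + r = 6*a[c - 4] + 14)
The weakest precondition is r < -4 ∧ acc + c > -6 ∧ 3*c + r = a[2] + 6 ∧ ((c ≤ 2*a[2*a[c - 4] - c + 9] - 9 ∨ a[c - 6] ≤ 6) → c + r = 6*a[c - 4] + 14).
Check whether r < -4 ∧ c > -11 ∧ 3*c + r = a[2] + 6 ∧ ((c ≤ 2*a[2*a[c - 4] - c + 9] - 9 ∨ a[c - 6] ≤ 6) → c + r = 6*a[c - 4] + 14) ∧ acc = 5 implies it.
Every state satisfying the precondition satisfies the weakest precondition: the implication holds.
Answer: valid


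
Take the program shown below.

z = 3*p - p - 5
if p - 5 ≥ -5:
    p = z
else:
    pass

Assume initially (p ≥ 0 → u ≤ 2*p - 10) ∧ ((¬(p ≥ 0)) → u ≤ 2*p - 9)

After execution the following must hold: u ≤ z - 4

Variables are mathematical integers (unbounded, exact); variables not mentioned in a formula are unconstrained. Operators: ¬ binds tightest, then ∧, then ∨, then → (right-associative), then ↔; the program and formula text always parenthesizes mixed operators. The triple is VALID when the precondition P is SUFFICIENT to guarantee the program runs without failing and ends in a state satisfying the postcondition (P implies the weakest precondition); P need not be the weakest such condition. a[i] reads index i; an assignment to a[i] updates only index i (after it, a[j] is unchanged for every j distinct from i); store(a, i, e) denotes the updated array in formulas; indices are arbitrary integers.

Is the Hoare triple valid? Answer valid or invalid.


Working backward. After the program, u ≤ z - 4 must hold.
Then branch requires u ≤ z - 4; else branch requires u ≤ z - 4.
Before the if: (p ≥ 0 → u ≤ z - 4) ∧ ((¬(p ≥ 0)) → u ≤ z - 4)
Before z := 3*p - p - 5: (p ≥ 0 → u ≤ 2*p - 9) ∧ ((¬(p ≥ 0)) → u ≤ 2*p - 9)
The weakest precondition is (p ≥ 0 → u ≤ 2*p - 9) ∧ ((¬(p ≥ 0)) → u ≤ 2*p - 9).
Check whether (p ≥ 0 → u ≤ 2*p - 10) ∧ ((¬(p ≥ 0)) → u ≤ 2*p - 9) implies it.
Every state satisfying the precondition satisfies the weakest precondition: the implication holds.
Answer: valid


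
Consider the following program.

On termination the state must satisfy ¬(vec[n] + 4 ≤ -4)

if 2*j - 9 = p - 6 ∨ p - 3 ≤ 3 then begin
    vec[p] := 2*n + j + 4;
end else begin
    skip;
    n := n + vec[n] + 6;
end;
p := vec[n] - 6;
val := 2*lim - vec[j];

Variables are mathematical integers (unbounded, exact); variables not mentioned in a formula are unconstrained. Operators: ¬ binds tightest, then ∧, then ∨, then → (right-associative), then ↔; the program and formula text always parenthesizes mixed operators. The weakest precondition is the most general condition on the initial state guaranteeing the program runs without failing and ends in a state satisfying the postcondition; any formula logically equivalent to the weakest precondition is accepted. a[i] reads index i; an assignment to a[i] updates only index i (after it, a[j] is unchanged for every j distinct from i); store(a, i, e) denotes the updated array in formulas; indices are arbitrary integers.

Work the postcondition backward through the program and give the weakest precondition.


Working backward. After the program, the postcondition ¬(vec[n] + 4 ≤ -4) must hold; in canonical form it is ¬(vec[n] ≤ -8).
Before val := 2*lim - vec[j]: ¬(vec[n] ≤ -8)
Before p := vec[n] - 6: ¬(vec[n] ≤ -8)
Then branch requires ¬(store(vec, p, j + 2*n + 4)[n] ≤ -8); else branch requires ¬(vec[vec[n] + n + 6] ≤ -8).
Before the if: ((2*j = p + 3 ∨ p ≤ 6) → (¬(store(vec, p, j + 2*n + 4)[n] ≤ -8))) ∧ ((¬(2*j = p + 3 ∨ p ≤ 6)) → (¬(vec[vec[n] + n + 6] ≤ -8)))
Answer: WP = ((2*j = p + 3 ∨ p ≤ 6) → (¬(store(vec, p, j + 2*n + 4)[n] ≤ -8))) ∧ ((¬(2*j = p + 3 ∨ p ≤ 6)) → (¬(vec[vec[n] + n + 6] ≤ -8)))


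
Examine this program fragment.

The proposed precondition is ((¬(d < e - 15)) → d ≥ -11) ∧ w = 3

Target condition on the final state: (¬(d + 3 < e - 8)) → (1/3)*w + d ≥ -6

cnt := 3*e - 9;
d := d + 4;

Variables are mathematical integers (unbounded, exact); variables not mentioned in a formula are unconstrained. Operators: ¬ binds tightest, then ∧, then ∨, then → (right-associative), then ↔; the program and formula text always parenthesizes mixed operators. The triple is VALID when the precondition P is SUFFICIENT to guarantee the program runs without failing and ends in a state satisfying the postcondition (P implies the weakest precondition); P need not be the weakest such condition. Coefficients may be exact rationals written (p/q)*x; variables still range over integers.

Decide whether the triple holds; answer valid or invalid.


Working backward. After the program, the postcondition (¬(d + 3 < e - 8)) → (1/3)*w + d ≥ -6 must hold; in canonical form it is (¬(d < e - 11)) → d + (1/3)*w ≥ -6.
Before d := d + 4: (¬(d < e - 15)) → d + (1/3)*w ≥ -10
Before cnt := 3*e - 9: (¬(d < e - 15)) → d + (1/3)*w ≥ -10
The weakest precondition is (¬(d < e - 15)) → d + (1/3)*w ≥ -10.
Check whether ((¬(d < e - 15)) → d ≥ -11) ∧ w = 3 implies it.
Every state satisfying the precondition satisfies the weakest precondition: the implication holds.
Answer: valid


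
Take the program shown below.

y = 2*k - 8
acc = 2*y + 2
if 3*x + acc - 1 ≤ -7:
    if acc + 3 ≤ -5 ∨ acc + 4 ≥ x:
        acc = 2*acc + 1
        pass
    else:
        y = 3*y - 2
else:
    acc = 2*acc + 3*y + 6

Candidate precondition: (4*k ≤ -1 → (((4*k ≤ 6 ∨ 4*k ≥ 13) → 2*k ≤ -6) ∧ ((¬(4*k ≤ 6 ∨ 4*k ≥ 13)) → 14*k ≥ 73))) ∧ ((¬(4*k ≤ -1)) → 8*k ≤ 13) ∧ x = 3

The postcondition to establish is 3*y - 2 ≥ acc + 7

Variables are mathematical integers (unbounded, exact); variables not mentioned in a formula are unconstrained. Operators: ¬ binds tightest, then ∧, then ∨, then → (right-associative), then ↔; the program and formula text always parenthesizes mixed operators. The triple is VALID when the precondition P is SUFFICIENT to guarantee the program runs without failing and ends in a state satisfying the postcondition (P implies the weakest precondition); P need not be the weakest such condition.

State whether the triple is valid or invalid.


Working backward. After the program, the postcondition 3*y - 2 ≥ acc + 7 must hold; in canonical form it is 3*y ≥ acc + 9.
Then branch requires ((acc ≤ -8 ∨ acc ≥ x - 4) → 3*y ≥ 2*acc + 10) ∧ ((¬(acc ≤ -8 ∨ acc ≥ x - 4)) → 9*y ≥ acc + 15); else branch requires 2*acc ≤ -15.
Before the if: (acc + 3*x ≤ -6 → (((acc ≤ -8 ∨ acc ≥ x - 4) → 3*y ≥ 2*acc + 10) ∧ ((¬(acc ≤ -8 ∨ acc ≥ x - 4)) → 9*y ≥ acc + 15))) ∧ ((¬(acc + 3*x ≤ -6)) → 2*acc ≤ -15)
Before acc := 2*y + 2: (3*x + 2*y ≤ -8 → (((2*y ≤ -10 ∨ 2*y ≥ x - 6) → y ≤ -14) ∧ ((¬(2*y ≤ -10 ∨ 2*y ≥ x - 6)) → 7*y ≥ 17))) ∧ ((¬(3*x + 2*y ≤ -8)) → 4*y ≤ -19)
Before y := 2*k - 8: (4*k + 3*x ≤ 8 → (((4*k ≤ 6 ∨ 4*k ≥ x + 10) → 2*k ≤ -6) ∧ ((¬(4*k ≤ 6 ∨ 4*k ≥ x + 10)) → 14*k ≥ 73))) ∧ ((¬(4*k + 3*x ≤ 8)) → 8*k ≤ 13)
The weakest precondition is (4*k + 3*x ≤ 8 → (((4*k ≤ 6 ∨ 4*k ≥ x + 10) → 2*k ≤ -6) ∧ ((¬(4*k ≤ 6 ∨ 4*k ≥ x + 10)) → 14*k ≥ 73))) ∧ ((¬(4*k + 3*x ≤ 8)) → 8*k ≤ 13).
Check whether (4*k ≤ -1 → (((4*k ≤ 6 ∨ 4*k ≥ 13) → 2*k ≤ -6) ∧ ((¬(4*k ≤ 6 ∨ 4*k ≥ 13)) → 14*k ≥ 73))) ∧ ((¬(4*k ≤ -1)) → 8*k ≤ 13) ∧ x = 3 implies it.
Every state satisfying the precondition satisfies the weakest precondition: the implication holds.
Answer: valid


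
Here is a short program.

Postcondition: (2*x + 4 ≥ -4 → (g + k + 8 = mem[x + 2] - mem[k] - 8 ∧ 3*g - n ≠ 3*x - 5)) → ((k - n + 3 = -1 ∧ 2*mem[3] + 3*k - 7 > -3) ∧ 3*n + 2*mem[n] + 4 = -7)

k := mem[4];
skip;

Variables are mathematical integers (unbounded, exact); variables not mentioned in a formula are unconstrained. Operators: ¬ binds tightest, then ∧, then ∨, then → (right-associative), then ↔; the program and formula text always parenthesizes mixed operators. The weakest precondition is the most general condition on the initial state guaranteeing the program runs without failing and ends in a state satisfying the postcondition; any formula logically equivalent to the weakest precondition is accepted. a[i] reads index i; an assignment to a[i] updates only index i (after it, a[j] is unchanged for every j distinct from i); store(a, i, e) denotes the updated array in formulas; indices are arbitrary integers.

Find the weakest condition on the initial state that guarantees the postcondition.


Working backward. After the program, the postcondition (2*x + 4 ≥ -4 → (g + k + 8 = mem[x + 2] - mem[k] - 8 ∧ 3*g - n ≠ 3*x - 5)) → ((k - n + 3 = -1 ∧ 2*mem[3] + 3*k - 7 > -3) ∧ 3*n + 2*mem[n] + 4 = -7) must hold; in canonical form it is (2*x ≥ -8 → (mem[k] + g + k = mem[x + 2] - 16 ∧ 3*g ≠ n + 3*x - 5)) → (k = n - 4 ∧ 2*mem[3] + 3*k > 4 ∧ 2*mem[n] + 3*n = -11).
Before skip: (2*x ≥ -8 → (mem[k] + g + k = mem[x + 2] - 16 ∧ 3*g ≠ n + 3*x - 5)) → (k = n - 4 ∧ 2*mem[3] + 3*k > 4 ∧ 2*mem[n] + 3*n = -11)
Before k := mem[4]: (2*x ≥ -8 → (mem[4] + mem[mem[4]] + g = mem[x + 2] - 16 ∧ 3*g ≠ n + 3*x - 5)) → (mem[4] = n - 4 ∧ 2*mem[3] + 3*mem[4] > 4 ∧ 2*mem[n] + 3*n = -11)
Answer: WP = (2*x ≥ -8 → (mem[4] + mem[mem[4]] + g = mem[x + 2] - 16 ∧ 3*g ≠ n + 3*x - 5)) → (mem[4] = n - 4 ∧ 2*mem[3] + 3*mem[4] > 4 ∧ 2*mem[n] + 3*n = -11)


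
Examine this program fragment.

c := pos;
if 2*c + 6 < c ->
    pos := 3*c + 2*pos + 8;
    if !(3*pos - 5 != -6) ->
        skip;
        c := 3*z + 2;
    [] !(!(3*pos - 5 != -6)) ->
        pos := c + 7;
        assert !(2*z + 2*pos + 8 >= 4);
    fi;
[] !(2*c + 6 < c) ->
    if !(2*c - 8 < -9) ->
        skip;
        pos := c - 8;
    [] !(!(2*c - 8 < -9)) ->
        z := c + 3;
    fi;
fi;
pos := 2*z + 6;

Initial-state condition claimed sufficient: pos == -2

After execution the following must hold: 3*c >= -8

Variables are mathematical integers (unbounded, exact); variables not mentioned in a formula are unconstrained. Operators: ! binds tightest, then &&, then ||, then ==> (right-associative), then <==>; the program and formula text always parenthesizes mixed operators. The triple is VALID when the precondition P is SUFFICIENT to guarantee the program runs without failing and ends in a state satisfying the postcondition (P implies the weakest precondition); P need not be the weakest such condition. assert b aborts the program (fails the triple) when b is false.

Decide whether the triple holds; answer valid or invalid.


Working backward. After the program, 3*c >= -8 must hold.
Before pos := 2*z + 6: 3*c >= -8
Then branch requires ((!(9*c + 6*pos != -25)) ==> 9*z >= -14) && (9*c + 6*pos != -25 ==> ((!(2*c + 2*z >= -18)) && 3*c >= -8)); else branch requires ((!(2*c < -1)) ==> 3*c >= -8) && (2*c < -1 ==> 3*c >= -8).
Before the if: (c < -6 ==> (((!(9*c + 6*pos != -25)) ==> 9*z >= -14) && (9*c + 6*pos != -25 ==> ((!(2*c + 2*z >= -18)) && 3*c >= -8)))) && ((!(c < -6)) ==> (((!(2*c < -1)) ==> 3*c >= -8) && (2*c < -1 ==> 3*c >= -8)))
Before c := pos: (pos < -6 ==> (((!(15*pos != -25)) ==> 9*z >= -14) && (15*pos != -25 ==> ((!(2*pos + 2*z >= -18)) && 3*pos >= -8)))) && ((!(pos < -6)) ==> (((!(2*pos < -1)) ==> 3*pos >= -8) && (2*pos < -1 ==> 3*pos >= -8)))
The weakest precondition is (pos < -6 ==> (((!(15*pos != -25)) ==> 9*z >= -14) && (15*pos != -25 ==> ((!(2*pos + 2*z >= -18)) && 3*pos >= -8)))) && ((!(pos < -6)) ==> (((!(2*pos < -1)) ==> 3*pos >= -8) && (2*pos < -1 ==> 3*pos >= -8))).
Check whether pos == -2 implies it.
Every state satisfying the precondition satisfies the weakest precondition: the implication holds.
Answer: valid


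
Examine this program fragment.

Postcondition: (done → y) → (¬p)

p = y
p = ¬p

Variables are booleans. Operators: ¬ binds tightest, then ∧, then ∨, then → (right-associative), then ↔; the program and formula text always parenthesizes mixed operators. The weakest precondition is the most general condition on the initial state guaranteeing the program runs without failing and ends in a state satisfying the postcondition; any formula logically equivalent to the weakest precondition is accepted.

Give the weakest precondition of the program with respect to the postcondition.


Working backward. After the program, (done → y) → (¬p) must hold.
Before p := ¬p: (done → y) → p
Before p := y: (done → y) → y
Answer: WP = (done → y) → y


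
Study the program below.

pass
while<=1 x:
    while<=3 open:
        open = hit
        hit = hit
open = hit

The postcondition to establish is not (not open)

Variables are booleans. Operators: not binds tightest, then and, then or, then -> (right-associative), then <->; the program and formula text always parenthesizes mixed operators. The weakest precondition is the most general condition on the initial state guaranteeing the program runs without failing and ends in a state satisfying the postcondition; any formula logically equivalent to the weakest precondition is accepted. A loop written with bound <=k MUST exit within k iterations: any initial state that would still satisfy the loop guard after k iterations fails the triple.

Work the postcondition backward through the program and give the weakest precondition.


Working backward. After the program, the postcondition not (not open) must hold; in canonical form it is open.
Before open := hit: hit
Before the loop (bound <=1), unroll the exhaustion recursion (WP_0 = exit-now case; WP_j = one more guarded iteration, up to j = 1):
  WP_0: (not x) and hit
  WP_1: (x -> ((open -> ((hit -> ((not hit) and ((not hit) -> ((not x) and hit)))) and ((not hit) -> ((not x) and hit)))) and ((not open) -> ((not x) and hit)))) and ((not x) -> hit)
So before the loop: (x -> ((open -> ((hit -> ((not hit) and ((not hit) -> ((not x) and hit)))) and ((not hit) -> ((not x) and hit)))) and ((not open) -> ((not x) and hit)))) and ((not x) -> hit)
Before skip: (x -> ((open -> ((hit -> ((not hit) and ((not hit) -> ((not x) and hit)))) and ((not hit) -> ((not x) and hit)))) and ((not open) -> ((not x) and hit)))) and ((not x) -> hit)
Answer: WP = (x -> ((open -> ((hit -> ((not hit) and ((not hit) -> ((not x) and hit)))) and ((not hit) -> ((not x) and hit)))) and ((not open) -> ((not x) and hit)))) and ((not x) -> hit)


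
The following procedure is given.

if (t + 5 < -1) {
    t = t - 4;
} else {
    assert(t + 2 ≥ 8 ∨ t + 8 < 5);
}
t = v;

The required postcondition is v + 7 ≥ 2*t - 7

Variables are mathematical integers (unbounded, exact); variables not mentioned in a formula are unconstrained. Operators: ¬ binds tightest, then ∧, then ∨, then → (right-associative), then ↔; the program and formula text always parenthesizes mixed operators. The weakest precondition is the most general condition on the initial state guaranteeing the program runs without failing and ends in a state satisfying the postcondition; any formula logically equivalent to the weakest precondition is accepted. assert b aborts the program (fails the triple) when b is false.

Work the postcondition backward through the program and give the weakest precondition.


Working backward. After the program, the postcondition v + 7 ≥ 2*t - 7 must hold; in canonical form it is v ≥ 2*t - 14.
Before t := v: v ≤ 14
Then branch requires v ≤ 14; else branch requires (t ≥ 6 ∨ t < -3) ∧ v ≤ 14.
Before the if: (t < -6 → v ≤ 14) ∧ ((¬(t < -6)) → ((t ≥ 6 ∨ t < -3) ∧ v ≤ 14))
Answer: WP = (t < -6 → v ≤ 14) ∧ ((¬(t < -6)) → ((t ≥ 6 ∨ t < -3) ∧ v ≤ 14))


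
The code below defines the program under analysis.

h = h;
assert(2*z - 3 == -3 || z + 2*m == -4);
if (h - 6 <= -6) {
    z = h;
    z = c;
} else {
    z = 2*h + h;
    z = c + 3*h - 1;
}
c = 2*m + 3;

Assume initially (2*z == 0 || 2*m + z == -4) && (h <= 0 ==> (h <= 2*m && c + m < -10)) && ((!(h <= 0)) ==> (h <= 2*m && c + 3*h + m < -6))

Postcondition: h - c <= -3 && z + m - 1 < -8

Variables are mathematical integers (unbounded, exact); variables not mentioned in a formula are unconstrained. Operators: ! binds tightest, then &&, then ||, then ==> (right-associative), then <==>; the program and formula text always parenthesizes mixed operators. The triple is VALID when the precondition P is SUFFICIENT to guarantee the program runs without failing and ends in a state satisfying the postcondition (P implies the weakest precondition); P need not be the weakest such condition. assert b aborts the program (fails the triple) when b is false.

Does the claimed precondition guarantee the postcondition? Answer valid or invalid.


Working backward. After the program, the postcondition h - c <= -3 && z + m - 1 < -8 must hold; in canonical form it is h <= c - 3 && m + z < -7.
Before c := 2*m + 3: h <= 2*m && m + z < -7
Then branch requires h <= 2*m && c + m < -7; else branch requires h <= 2*m && c + 3*h + m < -6.
Before the if: (h <= 0 ==> (h <= 2*m && c + m < -7)) && ((!(h <= 0)) ==> (h <= 2*m && c + 3*h + m < -6))
Before assert 2*z - 3 == -3 || z + 2*m == -4: (2*z == 0 || 2*m + z == -4) && (h <= 0 ==> (h <= 2*m && c + m < -7)) && ((!(h <= 0)) ==> (h <= 2*m && c + 3*h + m < -6))
Before h := h: (2*z == 0 || 2*m + z == -4) && (h <= 0 ==> (h <= 2*m && c + m < -7)) && ((!(h <= 0)) ==> (h <= 2*m && c + 3*h + m < -6))
The weakest precondition is (2*z == 0 || 2*m + z == -4) && (h <= 0 ==> (h <= 2*m && c + m < -7)) && ((!(h <= 0)) ==> (h <= 2*m && c + 3*h + m < -6)).
Check whether (2*z == 0 || 2*m + z == -4) && (h <= 0 ==> (h <= 2*m && c + m < -10)) && ((!(h <= 0)) ==> (h <= 2*m && c + 3*h + m < -6)) implies it.
Every state satisfying the precondition satisfies the weakest precondition: the implication holds.
Answer: valid


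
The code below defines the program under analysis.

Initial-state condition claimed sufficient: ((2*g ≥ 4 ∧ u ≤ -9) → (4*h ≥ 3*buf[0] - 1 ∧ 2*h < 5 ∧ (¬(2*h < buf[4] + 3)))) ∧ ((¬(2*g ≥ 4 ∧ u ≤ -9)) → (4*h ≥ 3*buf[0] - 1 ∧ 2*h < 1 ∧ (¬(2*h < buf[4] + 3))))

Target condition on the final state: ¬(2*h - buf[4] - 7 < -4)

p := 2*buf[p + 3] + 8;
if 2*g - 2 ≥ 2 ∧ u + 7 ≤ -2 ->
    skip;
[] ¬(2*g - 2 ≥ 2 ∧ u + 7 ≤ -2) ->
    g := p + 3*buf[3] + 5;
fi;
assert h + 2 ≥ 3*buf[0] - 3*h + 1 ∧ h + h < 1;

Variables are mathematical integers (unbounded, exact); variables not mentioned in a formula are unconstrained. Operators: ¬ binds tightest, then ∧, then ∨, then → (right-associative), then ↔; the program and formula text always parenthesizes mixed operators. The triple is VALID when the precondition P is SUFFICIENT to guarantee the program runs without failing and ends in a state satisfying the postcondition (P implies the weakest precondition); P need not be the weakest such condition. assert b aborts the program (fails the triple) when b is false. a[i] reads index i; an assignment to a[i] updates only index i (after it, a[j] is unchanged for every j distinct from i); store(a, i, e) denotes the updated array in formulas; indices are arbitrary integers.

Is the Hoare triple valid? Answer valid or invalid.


Working backward. After the program, the postcondition ¬(2*h - buf[4] - 7 < -4) must hold; in canonical form it is ¬(2*h < buf[4] + 3).
Before assert h + 2 ≥ 3*buf[0] - 3*h + 1 ∧ h + h < 1: 4*h ≥ 3*buf[0] - 1 ∧ 2*h < 1 ∧ (¬(2*h < buf[4] + 3))
Then branch requires 4*h ≥ 3*buf[0] - 1 ∧ 2*h < 1 ∧ (¬(2*h < buf[4] + 3)); else branch requires 4*h ≥ 3*buf[0] - 1 ∧ 2*h < 1 ∧ (¬(2*h < buf[4] + 3)).
Before the if: ((2*g ≥ 4 ∧ u ≤ -9) → (4*h ≥ 3*buf[0] - 1 ∧ 2*h < 1 ∧ (¬(2*h < buf[4] + 3)))) ∧ ((¬(2*g ≥ 4 ∧ u ≤ -9)) → (4*h ≥ 3*buf[0] - 1 ∧ 2*h < 1 ∧ (¬(2*h < buf[4] + 3))))
Before p := 2*buf[p + 3] + 8: ((2*g ≥ 4 ∧ u ≤ -9) → (4*h ≥ 3*buf[0] - 1 ∧ 2*h < 1 ∧ (¬(2*h < buf[4] + 3)))) ∧ ((¬(2*g ≥ 4 ∧ u ≤ -9)) → (4*h ≥ 3*buf[0] - 1 ∧ 2*h < 1 ∧ (¬(2*h < buf[4] + 3))))
The weakest precondition is ((2*g ≥ 4 ∧ u ≤ -9) → (4*h ≥ 3*buf[0] - 1 ∧ 2*h < 1 ∧ (¬(2*h < buf[4] + 3)))) ∧ ((¬(2*g ≥ 4 ∧ u ≤ -9)) → (4*h ≥ 3*buf[0] - 1 ∧ 2*h < 1 ∧ (¬(2*h < buf[4] + 3)))).
Check whether ((2*g ≥ 4 ∧ u ≤ -9) → (4*h ≥ 3*buf[0] - 1 ∧ 2*h < 5 ∧ (¬(2*h < buf[4] + 3)))) ∧ ((¬(2*g ≥ 4 ∧ u ≤ -9)) → (4*h ≥ 3*buf[0] - 1 ∧ 2*h < 1 ∧ (¬(2*h < buf[4] + 3)))) implies it.
Countermodel: at the initial state buf = {[0] = -15215, [4] = 1, elsewhere -15215}, g = 2, h = 2, u = -9, the precondition holds but the weakest precondition fails.
Answer: invalid


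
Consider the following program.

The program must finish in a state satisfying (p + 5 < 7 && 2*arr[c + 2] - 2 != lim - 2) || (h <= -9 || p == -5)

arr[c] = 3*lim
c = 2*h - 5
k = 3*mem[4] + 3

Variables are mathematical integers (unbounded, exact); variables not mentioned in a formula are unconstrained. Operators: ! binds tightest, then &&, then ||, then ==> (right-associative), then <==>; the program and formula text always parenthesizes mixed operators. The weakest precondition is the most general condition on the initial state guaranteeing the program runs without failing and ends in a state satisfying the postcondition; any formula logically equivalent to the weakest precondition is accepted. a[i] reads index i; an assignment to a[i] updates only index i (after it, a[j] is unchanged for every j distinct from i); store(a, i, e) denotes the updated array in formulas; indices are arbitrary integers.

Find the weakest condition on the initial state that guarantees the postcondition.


Working backward. After the program, the postcondition (p + 5 < 7 && 2*arr[c + 2] - 2 != lim - 2) || (h <= -9 || p == -5) must hold; in canonical form it is (p < 2 && 2*arr[c + 2] != lim) || h <= -9 || p == -5.
Before k := 3*mem[4] + 3: (p < 2 && 2*arr[c + 2] != lim) || h <= -9 || p == -5
Before c := 2*h - 5: (p < 2 && 2*arr[2*h - 3] != lim) || h <= -9 || p == -5
Before arr[c] := 3*lim: (p < 2 && 2*store(arr, c, 3*lim)[2*h - 3] != lim) || h <= -9 || p == -5
Answer: WP = (p < 2 && 2*store(arr, c, 3*lim)[2*h - 3] != lim) || h <= -9 || p == -5


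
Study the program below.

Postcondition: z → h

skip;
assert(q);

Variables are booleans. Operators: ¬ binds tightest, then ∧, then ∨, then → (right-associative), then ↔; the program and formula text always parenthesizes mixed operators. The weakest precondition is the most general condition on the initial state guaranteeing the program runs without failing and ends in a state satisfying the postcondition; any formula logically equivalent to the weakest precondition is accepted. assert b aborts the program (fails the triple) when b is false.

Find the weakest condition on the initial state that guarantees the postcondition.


Working backward. After the program, z → h must hold.
Before assert q: q ∧ (z → h)
Before skip: q ∧ (z → h)
Answer: WP = q ∧ (z → h)


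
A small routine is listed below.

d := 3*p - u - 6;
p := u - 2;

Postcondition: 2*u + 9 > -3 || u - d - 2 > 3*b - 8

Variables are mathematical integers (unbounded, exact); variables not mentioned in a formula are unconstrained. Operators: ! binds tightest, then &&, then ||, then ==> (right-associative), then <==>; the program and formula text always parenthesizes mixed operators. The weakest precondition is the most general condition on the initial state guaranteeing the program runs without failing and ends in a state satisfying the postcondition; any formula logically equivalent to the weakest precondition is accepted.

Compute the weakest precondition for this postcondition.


Working backward. After the program, the postcondition 2*u + 9 > -3 || u - d - 2 > 3*b - 8 must hold; in canonical form it is 2*u > -12 || u > 3*b + d - 6.
Before p := u - 2: 2*u > -12 || u > 3*b + d - 6
Before d := 3*p - u - 6: 2*u > -12 || 2*u > 3*b + 3*p - 12
Answer: WP = 2*u > -12 || 2*u > 3*b + 3*p - 12


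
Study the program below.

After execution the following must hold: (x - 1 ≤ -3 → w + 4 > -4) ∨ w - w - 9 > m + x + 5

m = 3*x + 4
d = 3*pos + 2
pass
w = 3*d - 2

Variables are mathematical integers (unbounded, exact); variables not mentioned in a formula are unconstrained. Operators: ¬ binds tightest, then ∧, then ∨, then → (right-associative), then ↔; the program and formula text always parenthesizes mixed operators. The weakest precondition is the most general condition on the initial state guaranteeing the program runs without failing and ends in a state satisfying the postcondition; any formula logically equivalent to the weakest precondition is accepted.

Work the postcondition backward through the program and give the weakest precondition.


Working backward. After the program, the postcondition (x - 1 ≤ -3 → w + 4 > -4) ∨ w - w - 9 > m + x + 5 must hold; in canonical form it is (x ≤ -2 → w > -8) ∨ m + x < -14.
Before w := 3*d - 2: (x ≤ -2 → 3*d > -6) ∨ m + x < -14
Before skip: (x ≤ -2 → 3*d > -6) ∨ m + x < -14
Before d := 3*pos + 2: (x ≤ -2 → 9*pos > -12) ∨ m + x < -14
Before m := 3*x + 4: (x ≤ -2 → 9*pos > -12) ∨ 4*x < -18
Answer: WP = (x ≤ -2 → 9*pos > -12) ∨ 4*x < -18


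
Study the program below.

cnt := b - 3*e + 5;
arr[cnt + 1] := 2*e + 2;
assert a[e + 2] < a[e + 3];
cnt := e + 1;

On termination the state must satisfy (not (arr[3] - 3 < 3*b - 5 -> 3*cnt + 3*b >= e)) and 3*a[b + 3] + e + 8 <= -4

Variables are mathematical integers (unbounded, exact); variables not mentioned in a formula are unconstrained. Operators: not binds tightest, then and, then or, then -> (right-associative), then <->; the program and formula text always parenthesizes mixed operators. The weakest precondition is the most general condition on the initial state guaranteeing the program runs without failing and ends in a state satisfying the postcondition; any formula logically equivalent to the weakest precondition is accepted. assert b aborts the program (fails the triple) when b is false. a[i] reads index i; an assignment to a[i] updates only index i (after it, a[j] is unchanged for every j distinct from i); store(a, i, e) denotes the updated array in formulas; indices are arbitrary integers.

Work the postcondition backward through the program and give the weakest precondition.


Working backward. After the program, the postcondition (not (arr[3] - 3 < 3*b - 5 -> 3*cnt + 3*b >= e)) and 3*a[b + 3] + e + 8 <= -4 must hold; in canonical form it is (not (arr[3] < 3*b - 2 -> 3*b + 3*cnt >= e)) and 3*a[b + 3] + e <= -12.
Before cnt := e + 1: (not (arr[3] < 3*b - 2 -> 3*b + 2*e >= -3)) and 3*a[b + 3] + e <= -12
Before assert a[e + 2] < a[e + 3]: a[e + 2] < a[e + 3] and (not (arr[3] < 3*b - 2 -> 3*b + 2*e >= -3)) and 3*a[b + 3] + e <= -12
Before arr[cnt + 1] := 2*e + 2: a[e + 2] < a[e + 3] and (not (store(arr, cnt + 1, 2*e + 2)[3] < 3*b - 2 -> 3*b + 2*e >= -3)) and 3*a[b + 3] + e <= -12
Before cnt := b - 3*e + 5: a[e + 2] < a[e + 3] and (not (store(arr, b - 3*e + 6, 2*e + 2)[3] < 3*b - 2 -> 3*b + 2*e >= -3)) and 3*a[b + 3] + e <= -12
Answer: WP = a[e + 2] < a[e + 3] and (not (store(arr, b - 3*e + 6, 2*e + 2)[3] < 3*b - 2 -> 3*b + 2*e >= -3)) and 3*a[b + 3] + e <= -12


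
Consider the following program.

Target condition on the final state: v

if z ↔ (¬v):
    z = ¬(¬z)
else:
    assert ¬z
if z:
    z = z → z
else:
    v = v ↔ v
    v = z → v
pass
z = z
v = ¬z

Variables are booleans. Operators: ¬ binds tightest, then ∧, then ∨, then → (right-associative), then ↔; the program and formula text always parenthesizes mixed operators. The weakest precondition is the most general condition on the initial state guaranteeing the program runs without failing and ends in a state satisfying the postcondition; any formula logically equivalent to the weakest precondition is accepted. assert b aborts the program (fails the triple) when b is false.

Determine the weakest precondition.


Working backward. After the program, v must hold.
Before v := ¬z: ¬z
Before z := z: ¬z
Before skip: ¬z
Then branch requires false; else branch requires ¬z.
Before the if: ¬z
Then branch requires ¬z; else branch requires ¬z.
Before the if: ((z ↔ (¬v)) → (¬z)) ∧ ((¬(z ↔ (¬v))) → (¬z))
Answer: WP = ((z ↔ (¬v)) → (¬z)) ∧ ((¬(z ↔ (¬v))) → (¬z))


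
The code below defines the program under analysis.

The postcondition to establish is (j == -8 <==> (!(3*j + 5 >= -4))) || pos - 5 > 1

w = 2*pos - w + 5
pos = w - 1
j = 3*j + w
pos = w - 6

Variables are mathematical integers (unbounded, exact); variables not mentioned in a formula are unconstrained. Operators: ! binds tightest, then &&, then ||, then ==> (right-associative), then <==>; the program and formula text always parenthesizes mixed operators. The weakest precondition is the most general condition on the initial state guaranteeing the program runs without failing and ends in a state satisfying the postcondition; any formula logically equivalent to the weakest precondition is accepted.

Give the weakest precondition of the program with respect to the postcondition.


Working backward. After the program, the postcondition (j == -8 <==> (!(3*j + 5 >= -4))) || pos - 5 > 1 must hold; in canonical form it is (j == -8 <==> (!(3*j >= -9))) || pos > 6.
Before pos := w - 6: (j == -8 <==> (!(3*j >= -9))) || w > 12
Before j := 3*j + w: (3*j + w == -8 <==> (!(9*j + 3*w >= -9))) || w > 12
Before pos := w - 1: (3*j + w == -8 <==> (!(9*j + 3*w >= -9))) || w > 12
Before w := 2*pos - w + 5: (3*j + 2*pos == w - 13 <==> (!(9*j + 6*pos >= 3*w - 24))) || 2*pos > w + 7
Answer: WP = (3*j + 2*pos == w - 13 <==> (!(9*j + 6*pos >= 3*w - 24))) || 2*pos > w + 7


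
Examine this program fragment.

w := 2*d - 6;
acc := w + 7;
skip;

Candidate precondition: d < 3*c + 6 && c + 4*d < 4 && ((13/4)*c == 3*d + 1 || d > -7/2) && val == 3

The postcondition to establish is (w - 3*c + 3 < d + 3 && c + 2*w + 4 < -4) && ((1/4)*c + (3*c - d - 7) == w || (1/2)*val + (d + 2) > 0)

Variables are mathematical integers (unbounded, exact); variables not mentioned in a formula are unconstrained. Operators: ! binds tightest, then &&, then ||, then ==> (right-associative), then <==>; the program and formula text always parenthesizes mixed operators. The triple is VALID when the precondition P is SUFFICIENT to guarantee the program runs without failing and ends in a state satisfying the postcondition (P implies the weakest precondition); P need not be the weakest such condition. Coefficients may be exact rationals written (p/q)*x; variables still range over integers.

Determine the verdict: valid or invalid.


Working backward. After the program, the postcondition (w - 3*c + 3 < d + 3 && c + 2*w + 4 < -4) && ((1/4)*c + (3*c - d - 7) == w || (1/2)*val + (d + 2) > 0) must hold; in canonical form it is w < 3*c + d && c + 2*w < -8 && ((13/4)*c == d + w + 7 || d + (1/2)*val > -2).
Before skip: w < 3*c + d && c + 2*w < -8 && ((13/4)*c == d + w + 7 || d + (1/2)*val > -2)
Before acc := w + 7: w < 3*c + d && c + 2*w < -8 && ((13/4)*c == d + w + 7 || d + (1/2)*val > -2)
Before w := 2*d - 6: d < 3*c + 6 && c + 4*d < 4 && ((13/4)*c == 3*d + 1 || d + (1/2)*val > -2)
The weakest precondition is d < 3*c + 6 && c + 4*d < 4 && ((13/4)*c == 3*d + 1 || d + (1/2)*val > -2).
Check whether d < 3*c + 6 && c + 4*d < 4 && ((13/4)*c == 3*d + 1 || d > -7/2) && val == 3 implies it.
Every state satisfying the precondition satisfies the weakest precondition: the implication holds.
Answer: valid


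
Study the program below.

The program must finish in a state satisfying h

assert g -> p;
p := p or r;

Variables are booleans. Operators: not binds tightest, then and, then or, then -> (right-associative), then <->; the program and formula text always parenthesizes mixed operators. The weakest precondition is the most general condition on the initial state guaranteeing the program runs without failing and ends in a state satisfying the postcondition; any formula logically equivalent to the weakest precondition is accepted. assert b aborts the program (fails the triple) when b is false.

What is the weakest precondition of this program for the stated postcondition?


Working backward. After the program, h must hold.
Before p := p or r: h
Before assert g -> p: (g -> p) and h
Answer: WP = (g -> p) and h


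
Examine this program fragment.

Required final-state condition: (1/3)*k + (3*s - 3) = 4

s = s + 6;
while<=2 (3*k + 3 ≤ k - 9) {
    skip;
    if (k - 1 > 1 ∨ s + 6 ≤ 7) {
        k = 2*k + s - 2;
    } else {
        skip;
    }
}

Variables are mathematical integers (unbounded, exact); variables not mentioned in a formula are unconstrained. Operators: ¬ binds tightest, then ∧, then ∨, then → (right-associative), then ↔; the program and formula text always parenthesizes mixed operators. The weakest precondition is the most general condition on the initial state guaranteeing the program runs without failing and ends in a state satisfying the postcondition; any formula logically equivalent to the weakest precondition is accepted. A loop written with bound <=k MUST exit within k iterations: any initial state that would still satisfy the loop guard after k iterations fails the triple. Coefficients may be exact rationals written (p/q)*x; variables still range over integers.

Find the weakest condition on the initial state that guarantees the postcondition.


Working backward. After the program, the postcondition (1/3)*k + (3*s - 3) = 4 must hold; in canonical form it is (1/3)*k + 3*s = 7.
Before the loop (bound <=2), unroll the exhaustion recursion (WP_0 = exit-now case; WP_j = one more guarded iteration, up to j = 2):
  WP_0: (¬(2*k ≤ -12)) ∧ (1/3)*k + 3*s = 7
  WP_1: (2*k ≤ -12 → (((k > 2 ∨ s ≤ 1) → ((¬(4*k + 2*s ≤ -8)) ∧ (2/3)*k + (10/3)*s = 23/3)) ∧ ((¬(k > 2 ∨ s ≤ 1)) → ((¬(2*k ≤ -12)) ∧ (1/3)*k + 3*s = 7)))) ∧ ((¬(2*k ≤ -12)) → (1/3)*k + 3*s = 7)
  WP_2: (2*k ≤ -12 → (((k > 2 ∨ s ≤ 1) → ((4*k + 2*s ≤ -8 → (((2*k + s > 4 ∨ s ≤ 1) → ((¬(8*k + 6*s ≤ 0)) ∧ (4/3)*k + 4*s = 9)) ∧ ((¬(2*k + s > 4 ∨ s ≤ 1)) → ((¬(4*k + 2*s ≤ -8)) ∧ (2/3)*k + (10/3)*s = 23/3)))) ∧ ((¬(4*k + 2*s ≤ -8)) → (2/3)*k + (10/3)*s = 23/3))) ∧ ((¬(k > 2 ∨ s ≤ 1)) → ((2*k ≤ -12 → (((k > 2 ∨ s ≤ 1) → ((¬(4*k + 2*s ≤ -8)) ∧ (2/3)*k + (10/3)*s = 23/3)) ∧ ((¬(k > 2 ∨ s ≤ 1)) → ((¬(2*k ≤ -12)) ∧ (1/3)*k + 3*s = 7)))) ∧ ((¬(2*k ≤ -12)) → (1/3)*k + 3*s = 7))))) ∧ ((¬(2*k ≤ -12)) → (1/3)*k + 3*s = 7)
So before the loop: (2*k ≤ -12 → (((k > 2 ∨ s ≤ 1) → ((4*k + 2*s ≤ -8 → (((2*k + s > 4 ∨ s ≤ 1) → ((¬(8*k + 6*s ≤ 0)) ∧ (4/3)*k + 4*s = 9)) ∧ ((¬(2*k + s > 4 ∨ s ≤ 1)) → ((¬(4*k + 2*s ≤ -8)) ∧ (2/3)*k + (10/3)*s = 23/3)))) ∧ ((¬(4*k + 2*s ≤ -8)) → (2/3)*k + (10/3)*s = 23/3))) ∧ ((¬(k > 2 ∨ s ≤ 1)) → ((2*k ≤ -12 → (((k > 2 ∨ s ≤ 1) → ((¬(4*k + 2*s ≤ -8)) ∧ (2/3)*k + (10/3)*s = 23/3)) ∧ ((¬(k > 2 ∨ s ≤ 1)) → ((¬(2*k ≤ -12)) ∧ (1/3)*k + 3*s = 7)))) ∧ ((¬(2*k ≤ -12)) → (1/3)*k + 3*s = 7))))) ∧ ((¬(2*k ≤ -12)) → (1/3)*k + 3*s = 7)
Before s := s + 6: (2*k ≤ -12 → (((k > 2 ∨ s ≤ -5) → ((4*k + 2*s ≤ -20 → (((2*k + s > -2 ∨ s ≤ -5) → ((¬(8*k + 6*s ≤ -36)) ∧ (4/3)*k + 4*s = -15)) ∧ ((¬(2*k + s > -2 ∨ s ≤ -5)) → ((¬(4*k + 2*s ≤ -20)) ∧ (2/3)*k + (10/3)*s = -37/3)))) ∧ ((¬(4*k + 2*s ≤ -20)) → (2/3)*k + (10/3)*s = -37/3))) ∧ ((¬(k > 2 ∨ s ≤ -5)) → ((2*k ≤ -12 → (((k > 2 ∨ s ≤ -5) → ((¬(4*k + 2*s ≤ -20)) ∧ (2/3)*k + (10/3)*s = -37/3)) ∧ ((¬(k > 2 ∨ s ≤ -5)) → ((¬(2*k ≤ -12)) ∧ (1/3)*k + 3*s = -11)))) ∧ ((¬(2*k ≤ -12)) → (1/3)*k + 3*s = -11))))) ∧ ((¬(2*k ≤ -12)) → (1/3)*k + 3*s = -11)
Answer: WP = (2*k ≤ -12 → (((k > 2 ∨ s ≤ -5) → ((4*k + 2*s ≤ -20 → (((2*k + s > -2 ∨ s ≤ -5) → ((¬(8*k + 6*s ≤ -36)) ∧ (4/3)*k + 4*s = -15)) ∧ ((¬(2*k + s > -2 ∨ s ≤ -5)) → ((¬(4*k + 2*s ≤ -20)) ∧ (2/3)*k + (10/3)*s = -37/3)))) ∧ ((¬(4*k + 2*s ≤ -20)) → (2/3)*k + (10/3)*s = -37/3))) ∧ ((¬(k > 2 ∨ s ≤ -5)) → ((2*k ≤ -12 → (((k > 2 ∨ s ≤ -5) → ((¬(4*k + 2*s ≤ -20)) ∧ (2/3)*k + (10/3)*s = -37/3)) ∧ ((¬(k > 2 ∨ s ≤ -5)) → ((¬(2*k ≤ -12)) ∧ (1/3)*k + 3*s = -11)))) ∧ ((¬(2*k ≤ -12)) → (1/3)*k + 3*s = -11))))) ∧ ((¬(2*k ≤ -12)) → (1/3)*k + 3*s = -11)
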